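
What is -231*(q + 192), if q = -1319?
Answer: 260337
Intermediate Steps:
-231*(q + 192) = -231*(-1319 + 192) = -231*(-1127) = 260337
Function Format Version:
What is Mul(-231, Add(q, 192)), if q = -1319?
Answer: 260337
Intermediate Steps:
Mul(-231, Add(q, 192)) = Mul(-231, Add(-1319, 192)) = Mul(-231, -1127) = 260337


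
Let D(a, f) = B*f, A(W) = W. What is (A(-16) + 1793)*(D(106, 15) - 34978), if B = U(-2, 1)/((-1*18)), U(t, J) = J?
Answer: -372944321/6 ≈ -6.2157e+7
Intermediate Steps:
B = -1/18 (B = 1/(-1*18) = 1/(-18) = 1*(-1/18) = -1/18 ≈ -0.055556)
D(a, f) = -f/18
(A(-16) + 1793)*(D(106, 15) - 34978) = (-16 + 1793)*(-1/18*15 - 34978) = 1777*(-⅚ - 34978) = 1777*(-209873/6) = -372944321/6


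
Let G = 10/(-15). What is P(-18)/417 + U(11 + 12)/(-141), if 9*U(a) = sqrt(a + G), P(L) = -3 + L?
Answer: -7/139 - sqrt(201)/3807 ≈ -0.054084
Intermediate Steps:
G = -2/3 (G = 10*(-1/15) = -2/3 ≈ -0.66667)
U(a) = sqrt(-2/3 + a)/9 (U(a) = sqrt(a - 2/3)/9 = sqrt(-2/3 + a)/9)
P(-18)/417 + U(11 + 12)/(-141) = (-3 - 18)/417 + (sqrt(-6 + 9*(11 + 12))/27)/(-141) = -21*1/417 + (sqrt(-6 + 9*23)/27)*(-1/141) = -7/139 + (sqrt(-6 + 207)/27)*(-1/141) = -7/139 + (sqrt(201)/27)*(-1/141) = -7/139 - sqrt(201)/3807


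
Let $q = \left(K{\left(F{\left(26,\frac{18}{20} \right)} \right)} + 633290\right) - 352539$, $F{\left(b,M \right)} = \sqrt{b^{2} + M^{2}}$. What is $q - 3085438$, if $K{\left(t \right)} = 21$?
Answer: $-2804666$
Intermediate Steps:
$F{\left(b,M \right)} = \sqrt{M^{2} + b^{2}}$
$q = 280772$ ($q = \left(21 + 633290\right) - 352539 = 633311 - 352539 = 280772$)
$q - 3085438 = 280772 - 3085438 = -2804666$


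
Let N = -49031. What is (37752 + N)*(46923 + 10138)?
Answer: -643591019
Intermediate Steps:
(37752 + N)*(46923 + 10138) = (37752 - 49031)*(46923 + 10138) = -11279*57061 = -643591019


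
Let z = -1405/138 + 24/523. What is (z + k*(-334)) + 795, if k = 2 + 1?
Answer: -15671521/72174 ≈ -217.14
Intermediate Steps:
k = 3
z = -731503/72174 (z = -1405*1/138 + 24*(1/523) = -1405/138 + 24/523 = -731503/72174 ≈ -10.135)
(z + k*(-334)) + 795 = (-731503/72174 + 3*(-334)) + 795 = (-731503/72174 - 1002) + 795 = -73049851/72174 + 795 = -15671521/72174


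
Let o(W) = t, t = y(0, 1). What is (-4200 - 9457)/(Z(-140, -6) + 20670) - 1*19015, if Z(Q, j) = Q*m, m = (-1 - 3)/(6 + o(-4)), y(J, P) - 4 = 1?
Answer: -4334239177/227930 ≈ -19016.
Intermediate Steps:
y(J, P) = 5 (y(J, P) = 4 + 1 = 5)
t = 5
o(W) = 5
m = -4/11 (m = (-1 - 3)/(6 + 5) = -4/11 ≈ -0.36364)
Z(Q, j) = -4*Q/11 (Z(Q, j) = Q*(-4/11) = -4*Q/11)
(-4200 - 9457)/(Z(-140, -6) + 20670) - 1*19015 = (-4200 - 9457)/(-4/11*(-140) + 20670) - 1*19015 = -13657/(560/11 + 20670) - 19015 = -13657/227930/11 - 19015 = -13657*11/227930 - 19015 = -150227/227930 - 19015 = -4334239177/227930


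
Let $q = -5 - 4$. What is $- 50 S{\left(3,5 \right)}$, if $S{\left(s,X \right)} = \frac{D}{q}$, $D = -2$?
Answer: $- \frac{100}{9} \approx -11.111$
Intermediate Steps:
$q = -9$
$S{\left(s,X \right)} = \frac{2}{9}$ ($S{\left(s,X \right)} = - \frac{2}{-9} = \left(-2\right) \left(- \frac{1}{9}\right) = \frac{2}{9}$)
$- 50 S{\left(3,5 \right)} = \left(-50\right) \frac{2}{9} = - \frac{100}{9}$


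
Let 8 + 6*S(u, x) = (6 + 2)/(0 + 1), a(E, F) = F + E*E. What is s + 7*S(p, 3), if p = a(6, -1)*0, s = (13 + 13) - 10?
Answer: 16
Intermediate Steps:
s = 16 (s = 26 - 10 = 16)
a(E, F) = F + E**2
p = 0 (p = (-1 + 6**2)*0 = (-1 + 36)*0 = 35*0 = 0)
S(u, x) = 0 (S(u, x) = -4/3 + ((6 + 2)/(0 + 1))/6 = -4/3 + (8/1)/6 = -4/3 + (8*1)/6 = -4/3 + (1/6)*8 = -4/3 + 4/3 = 0)
s + 7*S(p, 3) = 16 + 7*0 = 16 + 0 = 16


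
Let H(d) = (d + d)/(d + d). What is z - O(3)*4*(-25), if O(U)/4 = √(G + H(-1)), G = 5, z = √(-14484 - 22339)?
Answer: 400*√6 + I*√36823 ≈ 979.8 + 191.89*I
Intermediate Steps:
H(d) = 1 (H(d) = (2*d)/((2*d)) = (2*d)*(1/(2*d)) = 1)
z = I*√36823 (z = √(-36823) = I*√36823 ≈ 191.89*I)
O(U) = 4*√6 (O(U) = 4*√(5 + 1) = 4*√6)
z - O(3)*4*(-25) = I*√36823 - (4*√6)*4*(-25) = I*√36823 - 16*√6*(-25) = I*√36823 - (-400)*√6 = I*√36823 + 400*√6 = 400*√6 + I*√36823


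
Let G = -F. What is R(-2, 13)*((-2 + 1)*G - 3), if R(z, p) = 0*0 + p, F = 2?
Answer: -13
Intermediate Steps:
G = -2 (G = -1*2 = -2)
R(z, p) = p (R(z, p) = 0 + p = p)
R(-2, 13)*((-2 + 1)*G - 3) = 13*((-2 + 1)*(-2) - 3) = 13*(-1*(-2) - 3) = 13*(2 - 3) = 13*(-1) = -13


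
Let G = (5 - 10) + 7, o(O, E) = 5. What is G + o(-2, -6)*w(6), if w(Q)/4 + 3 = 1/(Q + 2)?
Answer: -111/2 ≈ -55.500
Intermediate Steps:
G = 2 (G = -5 + 7 = 2)
w(Q) = -12 + 4/(2 + Q) (w(Q) = -12 + 4/(Q + 2) = -12 + 4/(2 + Q))
G + o(-2, -6)*w(6) = 2 + 5*(4*(-5 - 3*6)/(2 + 6)) = 2 + 5*(4*(-5 - 18)/8) = 2 + 5*(4*(⅛)*(-23)) = 2 + 5*(-23/2) = 2 - 115/2 = -111/2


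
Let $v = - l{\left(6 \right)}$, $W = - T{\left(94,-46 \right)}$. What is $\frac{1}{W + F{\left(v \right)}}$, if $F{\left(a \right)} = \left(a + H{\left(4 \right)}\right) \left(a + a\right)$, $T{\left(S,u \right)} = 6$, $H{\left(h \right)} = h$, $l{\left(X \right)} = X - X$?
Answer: $- \frac{1}{6} \approx -0.16667$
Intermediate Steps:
$l{\left(X \right)} = 0$
$W = -6$ ($W = \left(-1\right) 6 = -6$)
$v = 0$ ($v = \left(-1\right) 0 = 0$)
$F{\left(a \right)} = 2 a \left(4 + a\right)$ ($F{\left(a \right)} = \left(a + 4\right) \left(a + a\right) = \left(4 + a\right) 2 a = 2 a \left(4 + a\right)$)
$\frac{1}{W + F{\left(v \right)}} = \frac{1}{-6 + 2 \cdot 0 \left(4 + 0\right)} = \frac{1}{-6 + 2 \cdot 0 \cdot 4} = \frac{1}{-6 + 0} = \frac{1}{-6} = - \frac{1}{6}$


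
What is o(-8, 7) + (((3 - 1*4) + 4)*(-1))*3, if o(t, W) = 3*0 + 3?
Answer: -6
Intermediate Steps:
o(t, W) = 3 (o(t, W) = 0 + 3 = 3)
o(-8, 7) + (((3 - 1*4) + 4)*(-1))*3 = 3 + (((3 - 1*4) + 4)*(-1))*3 = 3 + (((3 - 4) + 4)*(-1))*3 = 3 + ((-1 + 4)*(-1))*3 = 3 + (3*(-1))*3 = 3 - 3*3 = 3 - 9 = -6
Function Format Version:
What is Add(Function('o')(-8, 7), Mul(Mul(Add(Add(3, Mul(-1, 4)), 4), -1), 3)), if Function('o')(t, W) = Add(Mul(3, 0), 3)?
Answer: -6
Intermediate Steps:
Function('o')(t, W) = 3 (Function('o')(t, W) = Add(0, 3) = 3)
Add(Function('o')(-8, 7), Mul(Mul(Add(Add(3, Mul(-1, 4)), 4), -1), 3)) = Add(3, Mul(Mul(Add(Add(3, Mul(-1, 4)), 4), -1), 3)) = Add(3, Mul(Mul(Add(Add(3, -4), 4), -1), 3)) = Add(3, Mul(Mul(Add(-1, 4), -1), 3)) = Add(3, Mul(Mul(3, -1), 3)) = Add(3, Mul(-3, 3)) = Add(3, -9) = -6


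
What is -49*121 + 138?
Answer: -5791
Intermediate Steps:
-49*121 + 138 = -5929 + 138 = -5791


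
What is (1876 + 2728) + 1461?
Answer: 6065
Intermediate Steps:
(1876 + 2728) + 1461 = 4604 + 1461 = 6065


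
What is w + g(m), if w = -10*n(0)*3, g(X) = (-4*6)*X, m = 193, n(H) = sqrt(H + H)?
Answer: -4632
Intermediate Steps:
n(H) = sqrt(2)*sqrt(H) (n(H) = sqrt(2*H) = sqrt(2)*sqrt(H))
g(X) = -24*X
w = 0 (w = -10*sqrt(2)*sqrt(0)*3 = -10*sqrt(2)*0*3 = -10*0*3 = 0*3 = 0)
w + g(m) = 0 - 24*193 = 0 - 4632 = -4632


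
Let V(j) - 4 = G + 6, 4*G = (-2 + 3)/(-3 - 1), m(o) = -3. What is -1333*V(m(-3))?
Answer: -211947/16 ≈ -13247.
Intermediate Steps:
G = -1/16 (G = ((-2 + 3)/(-3 - 1))/4 = (1/(-4))/4 = (1*(-¼))/4 = (¼)*(-¼) = -1/16 ≈ -0.062500)
V(j) = 159/16 (V(j) = 4 + (-1/16 + 6) = 4 + 95/16 = 159/16)
-1333*V(m(-3)) = -1333*159/16 = -211947/16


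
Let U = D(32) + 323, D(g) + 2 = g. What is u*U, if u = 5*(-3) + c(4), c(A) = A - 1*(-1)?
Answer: -3530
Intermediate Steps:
c(A) = 1 + A (c(A) = A + 1 = 1 + A)
D(g) = -2 + g
U = 353 (U = (-2 + 32) + 323 = 30 + 323 = 353)
u = -10 (u = 5*(-3) + (1 + 4) = -15 + 5 = -10)
u*U = -10*353 = -3530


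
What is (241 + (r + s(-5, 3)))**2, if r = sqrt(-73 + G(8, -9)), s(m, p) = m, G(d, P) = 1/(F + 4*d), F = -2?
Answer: (7080 + I*sqrt(65670))**2/900 ≈ 55623.0 + 4031.8*I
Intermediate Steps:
G(d, P) = 1/(-2 + 4*d)
r = I*sqrt(65670)/30 (r = sqrt(-73 + 1/(2*(-1 + 2*8))) = sqrt(-73 + 1/(2*(-1 + 16))) = sqrt(-73 + (1/2)/15) = sqrt(-73 + (1/2)*(1/15)) = sqrt(-73 + 1/30) = sqrt(-2189/30) = I*sqrt(65670)/30 ≈ 8.5421*I)
(241 + (r + s(-5, 3)))**2 = (241 + (I*sqrt(65670)/30 - 5))**2 = (241 + (-5 + I*sqrt(65670)/30))**2 = (236 + I*sqrt(65670)/30)**2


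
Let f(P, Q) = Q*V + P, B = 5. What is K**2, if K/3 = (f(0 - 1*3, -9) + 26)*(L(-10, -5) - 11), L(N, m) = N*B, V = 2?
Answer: 837225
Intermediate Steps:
L(N, m) = 5*N (L(N, m) = N*5 = 5*N)
f(P, Q) = P + 2*Q (f(P, Q) = Q*2 + P = 2*Q + P = P + 2*Q)
K = -915 (K = 3*((((0 - 1*3) + 2*(-9)) + 26)*(5*(-10) - 11)) = 3*((((0 - 3) - 18) + 26)*(-50 - 11)) = 3*(((-3 - 18) + 26)*(-61)) = 3*((-21 + 26)*(-61)) = 3*(5*(-61)) = 3*(-305) = -915)
K**2 = (-915)**2 = 837225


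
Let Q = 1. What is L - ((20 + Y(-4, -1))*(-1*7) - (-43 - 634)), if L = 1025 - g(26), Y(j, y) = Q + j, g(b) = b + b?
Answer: 415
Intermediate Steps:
g(b) = 2*b
Y(j, y) = 1 + j
L = 973 (L = 1025 - 2*26 = 1025 - 1*52 = 1025 - 52 = 973)
L - ((20 + Y(-4, -1))*(-1*7) - (-43 - 634)) = 973 - ((20 + (1 - 4))*(-1*7) - (-43 - 634)) = 973 - ((20 - 3)*(-7) - 1*(-677)) = 973 - (17*(-7) + 677) = 973 - (-119 + 677) = 973 - 1*558 = 973 - 558 = 415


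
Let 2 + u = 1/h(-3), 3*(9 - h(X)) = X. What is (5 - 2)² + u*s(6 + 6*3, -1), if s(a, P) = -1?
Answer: 109/10 ≈ 10.900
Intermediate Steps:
h(X) = 9 - X/3
u = -19/10 (u = -2 + 1/(9 - ⅓*(-3)) = -2 + 1/(9 + 1) = -2 + 1/10 = -2 + ⅒ = -19/10 ≈ -1.9000)
(5 - 2)² + u*s(6 + 6*3, -1) = (5 - 2)² - 19/10*(-1) = 3² + 19/10 = 9 + 19/10 = 109/10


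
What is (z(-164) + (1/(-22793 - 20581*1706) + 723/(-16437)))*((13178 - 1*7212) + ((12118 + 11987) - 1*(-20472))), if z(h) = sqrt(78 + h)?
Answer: -901335951431069/405424325076 + 50543*I*sqrt(86) ≈ -2223.2 + 4.6872e+5*I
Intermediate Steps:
(z(-164) + (1/(-22793 - 20581*1706) + 723/(-16437)))*((13178 - 1*7212) + ((12118 + 11987) - 1*(-20472))) = (sqrt(78 - 164) + (1/(-22793 - 20581*1706) + 723/(-16437)))*((13178 - 1*7212) + ((12118 + 11987) - 1*(-20472))) = (sqrt(-86) + ((1/1706)/(-43374) + 723*(-1/16437)))*((13178 - 7212) + (24105 + 20472)) = (I*sqrt(86) + (-1/43374*1/1706 - 241/5479))*(5966 + 44577) = (I*sqrt(86) + (-1/73996044 - 241/5479))*50543 = (I*sqrt(86) - 17833052083/405424325076)*50543 = (-17833052083/405424325076 + I*sqrt(86))*50543 = -901335951431069/405424325076 + 50543*I*sqrt(86)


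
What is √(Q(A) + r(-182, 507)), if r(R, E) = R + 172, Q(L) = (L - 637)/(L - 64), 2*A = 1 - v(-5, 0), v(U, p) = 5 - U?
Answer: I*√11919/137 ≈ 0.79689*I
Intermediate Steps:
A = -9/2 (A = (1 - (5 - 1*(-5)))/2 = (1 - (5 + 5))/2 = (1 - 1*10)/2 = (1 - 10)/2 = (½)*(-9) = -9/2 ≈ -4.5000)
Q(L) = (-637 + L)/(-64 + L)
r(R, E) = 172 + R
√(Q(A) + r(-182, 507)) = √((-637 - 9/2)/(-64 - 9/2) + (172 - 182)) = √(-1283/2/(-137/2) - 10) = √(-2/137*(-1283/2) - 10) = √(1283/137 - 10) = √(-87/137) = I*√11919/137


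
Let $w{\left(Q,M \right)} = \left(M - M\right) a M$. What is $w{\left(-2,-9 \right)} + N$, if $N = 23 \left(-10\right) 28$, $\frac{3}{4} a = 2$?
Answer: $-6440$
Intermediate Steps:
$a = \frac{8}{3}$ ($a = \frac{4}{3} \cdot 2 = \frac{8}{3} \approx 2.6667$)
$w{\left(Q,M \right)} = 0$ ($w{\left(Q,M \right)} = \left(M - M\right) \frac{8}{3} M = 0 \cdot \frac{8}{3} M = 0 M = 0$)
$N = -6440$ ($N = \left(-230\right) 28 = -6440$)
$w{\left(-2,-9 \right)} + N = 0 - 6440 = -6440$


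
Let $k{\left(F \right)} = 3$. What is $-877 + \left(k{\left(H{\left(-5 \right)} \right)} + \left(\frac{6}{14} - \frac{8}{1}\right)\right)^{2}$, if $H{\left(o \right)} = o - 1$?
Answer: $- \frac{41949}{49} \approx -856.1$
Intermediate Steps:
$H{\left(o \right)} = -1 + o$ ($H{\left(o \right)} = o - 1 = -1 + o$)
$-877 + \left(k{\left(H{\left(-5 \right)} \right)} + \left(\frac{6}{14} - \frac{8}{1}\right)\right)^{2} = -877 + \left(3 + \left(\frac{6}{14} - \frac{8}{1}\right)\right)^{2} = -877 + \left(3 + \left(6 \cdot \frac{1}{14} - 8\right)\right)^{2} = -877 + \left(3 + \left(\frac{3}{7} - 8\right)\right)^{2} = -877 + \left(3 - \frac{53}{7}\right)^{2} = -877 + \left(- \frac{32}{7}\right)^{2} = -877 + \frac{1024}{49} = - \frac{41949}{49}$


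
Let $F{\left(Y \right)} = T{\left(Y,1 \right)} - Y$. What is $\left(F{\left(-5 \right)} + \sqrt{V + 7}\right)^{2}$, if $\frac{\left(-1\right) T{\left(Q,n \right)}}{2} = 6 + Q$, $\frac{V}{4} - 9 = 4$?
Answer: $\left(3 + \sqrt{59}\right)^{2} \approx 114.09$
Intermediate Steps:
$V = 52$ ($V = 36 + 4 \cdot 4 = 36 + 16 = 52$)
$T{\left(Q,n \right)} = -12 - 2 Q$ ($T{\left(Q,n \right)} = - 2 \left(6 + Q\right) = -12 - 2 Q$)
$F{\left(Y \right)} = -12 - 3 Y$ ($F{\left(Y \right)} = \left(-12 - 2 Y\right) - Y = -12 - 3 Y$)
$\left(F{\left(-5 \right)} + \sqrt{V + 7}\right)^{2} = \left(\left(-12 - -15\right) + \sqrt{52 + 7}\right)^{2} = \left(\left(-12 + 15\right) + \sqrt{59}\right)^{2} = \left(3 + \sqrt{59}\right)^{2}$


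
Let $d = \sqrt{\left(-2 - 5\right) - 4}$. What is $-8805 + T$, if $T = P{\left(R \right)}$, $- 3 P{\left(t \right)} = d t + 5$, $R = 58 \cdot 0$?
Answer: $- \frac{26420}{3} \approx -8806.7$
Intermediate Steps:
$R = 0$
$d = i \sqrt{11}$ ($d = \sqrt{-7 - 4} = \sqrt{-11} = i \sqrt{11} \approx 3.3166 i$)
$P{\left(t \right)} = - \frac{5}{3} - \frac{i t \sqrt{11}}{3}$ ($P{\left(t \right)} = - \frac{i \sqrt{11} t + 5}{3} = - \frac{i t \sqrt{11} + 5}{3} = - \frac{5 + i t \sqrt{11}}{3} = - \frac{5}{3} - \frac{i t \sqrt{11}}{3}$)
$T = - \frac{5}{3}$ ($T = - \frac{5}{3} - \frac{1}{3} i 0 \sqrt{11} = - \frac{5}{3} + 0 = - \frac{5}{3} \approx -1.6667$)
$-8805 + T = -8805 - \frac{5}{3} = - \frac{26420}{3}$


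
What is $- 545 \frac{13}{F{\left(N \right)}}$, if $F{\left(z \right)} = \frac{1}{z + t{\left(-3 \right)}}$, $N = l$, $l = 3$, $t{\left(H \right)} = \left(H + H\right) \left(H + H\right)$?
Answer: $-276315$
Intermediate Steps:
$t{\left(H \right)} = 4 H^{2}$ ($t{\left(H \right)} = 2 H 2 H = 4 H^{2}$)
$N = 3$
$F{\left(z \right)} = \frac{1}{36 + z}$ ($F{\left(z \right)} = \frac{1}{z + 4 \left(-3\right)^{2}} = \frac{1}{z + 4 \cdot 9} = \frac{1}{z + 36} = \frac{1}{36 + z}$)
$- 545 \frac{13}{F{\left(N \right)}} = - 545 \frac{13}{\frac{1}{36 + 3}} = - 545 \frac{13}{\frac{1}{39}} = - 545 \cdot 13 \frac{1}{\frac{1}{39}} = - 545 \cdot 13 \cdot 39 = \left(-545\right) 507 = -276315$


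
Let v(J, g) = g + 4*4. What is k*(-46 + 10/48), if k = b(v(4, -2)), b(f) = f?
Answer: -7693/12 ≈ -641.08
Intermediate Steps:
v(J, g) = 16 + g (v(J, g) = g + 16 = 16 + g)
k = 14 (k = 16 - 2 = 14)
k*(-46 + 10/48) = 14*(-46 + 10/48) = 14*(-46 + 10*(1/48)) = 14*(-46 + 5/24) = 14*(-1099/24) = -7693/12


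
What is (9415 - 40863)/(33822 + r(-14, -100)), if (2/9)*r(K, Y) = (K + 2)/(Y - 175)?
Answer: -1081025/1162638 ≈ -0.92980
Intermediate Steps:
r(K, Y) = 9*(2 + K)/(2*(-175 + Y)) (r(K, Y) = 9*((K + 2)/(Y - 175))/2 = 9*((2 + K)/(-175 + Y))/2 = 9*(2 + K)/(2*(-175 + Y)))
(9415 - 40863)/(33822 + r(-14, -100)) = (9415 - 40863)/(33822 + 9*(2 - 14)/(2*(-175 - 100))) = -31448/(33822 + (9/2)*(-12)/(-275)) = -31448/(33822 + (9/2)*(-1/275)*(-12)) = -31448/(33822 + 54/275) = -31448/9301104/275 = -31448*275/9301104 = -1081025/1162638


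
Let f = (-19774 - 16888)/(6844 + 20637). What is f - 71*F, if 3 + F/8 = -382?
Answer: 6009508418/27481 ≈ 2.1868e+5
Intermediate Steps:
F = -3080 (F = -24 + 8*(-382) = -24 - 3056 = -3080)
f = -36662/27481 ≈ -1.3341
f - 71*F = -36662/27481 - 71*(-3080) = -36662/27481 + 218680 = 6009508418/27481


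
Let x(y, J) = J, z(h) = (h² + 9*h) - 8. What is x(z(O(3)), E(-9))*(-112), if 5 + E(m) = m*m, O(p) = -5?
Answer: -8512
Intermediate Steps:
z(h) = -8 + h² + 9*h
E(m) = -5 + m² (E(m) = -5 + m*m = -5 + m²)
x(z(O(3)), E(-9))*(-112) = (-5 + (-9)²)*(-112) = (-5 + 81)*(-112) = 76*(-112) = -8512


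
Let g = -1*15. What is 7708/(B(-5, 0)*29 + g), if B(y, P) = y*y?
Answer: 3854/355 ≈ 10.856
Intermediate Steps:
B(y, P) = y²
g = -15
7708/(B(-5, 0)*29 + g) = 7708/((-5)²*29 - 15) = 7708/(25*29 - 15) = 7708/(725 - 15) = 7708/710 = 7708*(1/710) = 3854/355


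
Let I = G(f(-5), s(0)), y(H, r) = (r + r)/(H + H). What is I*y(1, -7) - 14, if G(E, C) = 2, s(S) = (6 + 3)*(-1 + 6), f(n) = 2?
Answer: -28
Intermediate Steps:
y(H, r) = r/H (y(H, r) = (2*r)/((2*H)) = (2*r)*(1/(2*H)) = r/H)
s(S) = 45 (s(S) = 9*5 = 45)
I = 2
I*y(1, -7) - 14 = 2*(-7/1) - 14 = 2*(-7*1) - 14 = 2*(-7) - 14 = -14 - 14 = -28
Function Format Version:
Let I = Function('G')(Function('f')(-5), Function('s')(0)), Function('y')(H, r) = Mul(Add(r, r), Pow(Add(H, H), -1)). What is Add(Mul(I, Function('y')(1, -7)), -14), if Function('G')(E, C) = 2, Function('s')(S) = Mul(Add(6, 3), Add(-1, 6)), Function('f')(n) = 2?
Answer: -28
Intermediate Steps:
Function('y')(H, r) = Mul(r, Pow(H, -1)) (Function('y')(H, r) = Mul(Mul(2, r), Pow(Mul(2, H), -1)) = Mul(Mul(2, r), Mul(Rational(1, 2), Pow(H, -1))) = Mul(r, Pow(H, -1)))
Function('s')(S) = 45 (Function('s')(S) = Mul(9, 5) = 45)
I = 2
Add(Mul(I, Function('y')(1, -7)), -14) = Add(Mul(2, Mul(-7, Pow(1, -1))), -14) = Add(Mul(2, Mul(-7, 1)), -14) = Add(Mul(2, -7), -14) = Add(-14, -14) = -28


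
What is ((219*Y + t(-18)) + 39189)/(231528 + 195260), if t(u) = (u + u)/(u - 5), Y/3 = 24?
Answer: 1264047/9816124 ≈ 0.12877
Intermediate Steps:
Y = 72 (Y = 3*24 = 72)
t(u) = 2*u/(-5 + u) (t(u) = (2*u)/(-5 + u) = 2*u/(-5 + u))
((219*Y + t(-18)) + 39189)/(231528 + 195260) = ((219*72 + 2*(-18)/(-5 - 18)) + 39189)/(231528 + 195260) = ((15768 + 2*(-18)/(-23)) + 39189)/426788 = ((15768 + 2*(-18)*(-1/23)) + 39189)*(1/426788) = ((15768 + 36/23) + 39189)*(1/426788) = (362700/23 + 39189)*(1/426788) = (1264047/23)*(1/426788) = 1264047/9816124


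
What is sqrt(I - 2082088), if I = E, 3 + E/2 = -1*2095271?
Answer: 2*I*sqrt(1568159) ≈ 2504.5*I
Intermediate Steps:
E = -4190548 (E = -6 + 2*(-1*2095271) = -6 + 2*(-2095271) = -6 - 4190542 = -4190548)
I = -4190548
sqrt(I - 2082088) = sqrt(-4190548 - 2082088) = sqrt(-6272636) = 2*I*sqrt(1568159)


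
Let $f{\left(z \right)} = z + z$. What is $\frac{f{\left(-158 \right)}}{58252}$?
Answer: $- \frac{79}{14563} \approx -0.0054247$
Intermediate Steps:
$f{\left(z \right)} = 2 z$
$\frac{f{\left(-158 \right)}}{58252} = \frac{2 \left(-158\right)}{58252} = \left(-316\right) \frac{1}{58252} = - \frac{79}{14563}$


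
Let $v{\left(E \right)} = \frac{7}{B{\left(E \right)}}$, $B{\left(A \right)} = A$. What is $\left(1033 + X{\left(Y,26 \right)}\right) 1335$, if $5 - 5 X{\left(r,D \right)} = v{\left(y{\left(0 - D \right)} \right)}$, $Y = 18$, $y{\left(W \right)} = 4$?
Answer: $\frac{5519691}{4} \approx 1.3799 \cdot 10^{6}$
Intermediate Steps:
$v{\left(E \right)} = \frac{7}{E}$
$X{\left(r,D \right)} = \frac{13}{20}$ ($X{\left(r,D \right)} = 1 - \frac{7 \cdot \frac{1}{4}}{5} = 1 - \frac{7}{20} = \frac{13}{20}$)
$\left(1033 + X{\left(Y,26 \right)}\right) 1335 = \left(1033 + \frac{13}{20}\right) 1335 = \frac{20673}{20} \cdot 1335 = \frac{5519691}{4}$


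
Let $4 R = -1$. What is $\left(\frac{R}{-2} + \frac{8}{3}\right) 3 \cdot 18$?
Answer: $\frac{603}{4} \approx 150.75$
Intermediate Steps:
$R = - \frac{1}{4}$ ($R = \frac{1}{4} \left(-1\right) = - \frac{1}{4} \approx -0.25$)
$\left(\frac{R}{-2} + \frac{8}{3}\right) 3 \cdot 18 = \left(- \frac{1}{4 \left(-2\right)} + \frac{8}{3}\right) 3 \cdot 18 = \left(\left(- \frac{1}{4}\right) \left(- \frac{1}{2}\right) + 8 \cdot \frac{1}{3}\right) 3 \cdot 18 = \left(\frac{1}{8} + \frac{8}{3}\right) 3 \cdot 18 = \frac{67}{24} \cdot 3 \cdot 18 = \frac{67}{8} \cdot 18 = \frac{603}{4}$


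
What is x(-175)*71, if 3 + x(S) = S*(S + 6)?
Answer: 2099612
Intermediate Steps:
x(S) = -3 + S*(6 + S) (x(S) = -3 + S*(S + 6) = -3 + S*(6 + S))
x(-175)*71 = (-3 + (-175)² + 6*(-175))*71 = (-3 + 30625 - 1050)*71 = 29572*71 = 2099612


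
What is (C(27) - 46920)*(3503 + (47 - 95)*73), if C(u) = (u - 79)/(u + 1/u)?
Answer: 17126502/365 ≈ 46922.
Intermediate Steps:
C(u) = (-79 + u)/(u + 1/u)
(C(27) - 46920)*(3503 + (47 - 95)*73) = (27*(-79 + 27)/(1 + 27²) - 46920)*(3503 + (47 - 95)*73) = (27*(-52)/(1 + 729) - 46920)*(3503 - 48*73) = (27*(-52)/730 - 46920)*(3503 - 3504) = (27*(1/730)*(-52) - 46920)*(-1) = (-702/365 - 46920)*(-1) = -17126502/365*(-1) = 17126502/365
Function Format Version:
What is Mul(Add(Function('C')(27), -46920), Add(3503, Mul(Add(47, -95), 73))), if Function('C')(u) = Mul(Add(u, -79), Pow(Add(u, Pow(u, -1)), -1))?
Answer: Rational(17126502, 365) ≈ 46922.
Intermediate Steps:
Function('C')(u) = Mul(Pow(Add(u, Pow(u, -1)), -1), Add(-79, u)) (Function('C')(u) = Mul(Add(-79, u), Pow(Add(u, Pow(u, -1)), -1)) = Mul(Pow(Add(u, Pow(u, -1)), -1), Add(-79, u)))
Mul(Add(Function('C')(27), -46920), Add(3503, Mul(Add(47, -95), 73))) = Mul(Add(Mul(27, Pow(Add(1, Pow(27, 2)), -1), Add(-79, 27)), -46920), Add(3503, Mul(Add(47, -95), 73))) = Mul(Add(Mul(27, Pow(Add(1, 729), -1), -52), -46920), Add(3503, Mul(-48, 73))) = Mul(Add(Mul(27, Pow(730, -1), -52), -46920), Add(3503, -3504)) = Mul(Add(Mul(27, Rational(1, 730), -52), -46920), -1) = Mul(Add(Rational(-702, 365), -46920), -1) = Mul(Rational(-17126502, 365), -1) = Rational(17126502, 365)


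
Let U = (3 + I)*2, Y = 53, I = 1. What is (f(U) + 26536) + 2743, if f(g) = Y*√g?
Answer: 29279 + 106*√2 ≈ 29429.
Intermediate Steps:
U = 8 (U = (3 + 1)*2 = 4*2 = 8)
f(g) = 53*√g
(f(U) + 26536) + 2743 = (53*√8 + 26536) + 2743 = (53*(2*√2) + 26536) + 2743 = (106*√2 + 26536) + 2743 = (26536 + 106*√2) + 2743 = 29279 + 106*√2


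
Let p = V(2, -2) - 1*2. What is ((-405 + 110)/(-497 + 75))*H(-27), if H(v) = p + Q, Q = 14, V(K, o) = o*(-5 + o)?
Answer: 3835/211 ≈ 18.175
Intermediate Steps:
p = 12 (p = -2*(-5 - 2) - 1*2 = -2*(-7) - 2 = 14 - 2 = 12)
H(v) = 26 (H(v) = 12 + 14 = 26)
((-405 + 110)/(-497 + 75))*H(-27) = ((-405 + 110)/(-497 + 75))*26 = -295/(-422)*26 = -295*(-1/422)*26 = (295/422)*26 = 3835/211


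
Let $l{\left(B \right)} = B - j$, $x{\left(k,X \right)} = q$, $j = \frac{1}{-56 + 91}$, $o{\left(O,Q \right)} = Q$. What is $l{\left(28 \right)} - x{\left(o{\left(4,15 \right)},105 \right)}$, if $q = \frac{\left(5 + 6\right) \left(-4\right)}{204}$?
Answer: $\frac{50314}{1785} \approx 28.187$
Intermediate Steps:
$j = \frac{1}{35} \approx 0.028571$
$q = - \frac{11}{51}$ ($q = 11 \left(-4\right) \frac{1}{204} = \left(-44\right) \frac{1}{204} = - \frac{11}{51} \approx -0.21569$)
$x{\left(k,X \right)} = - \frac{11}{51}$
$l{\left(B \right)} = - \frac{1}{35} + B$ ($l{\left(B \right)} = B - \frac{1}{35} = - \frac{1}{35} + B$)
$l{\left(28 \right)} - x{\left(o{\left(4,15 \right)},105 \right)} = \left(- \frac{1}{35} + 28\right) - - \frac{11}{51} = \frac{979}{35} + \frac{11}{51} = \frac{50314}{1785}$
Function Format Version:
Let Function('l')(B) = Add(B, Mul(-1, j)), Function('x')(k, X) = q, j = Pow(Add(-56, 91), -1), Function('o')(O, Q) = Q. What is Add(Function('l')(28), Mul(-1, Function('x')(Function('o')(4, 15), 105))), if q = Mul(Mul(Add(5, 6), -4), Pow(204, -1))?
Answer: Rational(50314, 1785) ≈ 28.187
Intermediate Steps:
j = Rational(1, 35) (j = Pow(35, -1) = Rational(1, 35) ≈ 0.028571)
q = Rational(-11, 51) (q = Mul(Mul(11, -4), Rational(1, 204)) = Mul(-44, Rational(1, 204)) = Rational(-11, 51) ≈ -0.21569)
Function('x')(k, X) = Rational(-11, 51)
Function('l')(B) = Add(Rational(-1, 35), B) (Function('l')(B) = Add(B, Mul(-1, Rational(1, 35))) = Add(B, Rational(-1, 35)) = Add(Rational(-1, 35), B))
Add(Function('l')(28), Mul(-1, Function('x')(Function('o')(4, 15), 105))) = Add(Add(Rational(-1, 35), 28), Mul(-1, Rational(-11, 51))) = Add(Rational(979, 35), Rational(11, 51)) = Rational(50314, 1785)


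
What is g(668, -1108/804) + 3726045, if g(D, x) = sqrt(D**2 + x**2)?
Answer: 3726045 + sqrt(18027972553)/201 ≈ 3.7267e+6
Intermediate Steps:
g(668, -1108/804) + 3726045 = sqrt(668**2 + (-1108/804)**2) + 3726045 = sqrt(446224 + (-1108*1/804)**2) + 3726045 = sqrt(446224 + (-277/201)**2) + 3726045 = sqrt(446224 + 76729/40401) + 3726045 = sqrt(18027972553/40401) + 3726045 = sqrt(18027972553)/201 + 3726045 = 3726045 + sqrt(18027972553)/201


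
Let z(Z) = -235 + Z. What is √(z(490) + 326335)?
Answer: √326590 ≈ 571.48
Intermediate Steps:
√(z(490) + 326335) = √((-235 + 490) + 326335) = √(255 + 326335) = √326590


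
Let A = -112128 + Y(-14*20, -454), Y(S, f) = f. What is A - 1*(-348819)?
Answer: 236237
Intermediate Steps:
A = -112582 (A = -112128 - 454 = -112582)
A - 1*(-348819) = -112582 - 1*(-348819) = -112582 + 348819 = 236237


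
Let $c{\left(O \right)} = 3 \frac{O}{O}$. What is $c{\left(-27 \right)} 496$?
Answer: $1488$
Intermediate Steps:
$c{\left(O \right)} = 3$ ($c{\left(O \right)} = 3 \cdot 1 = 3$)
$c{\left(-27 \right)} 496 = 3 \cdot 496 = 1488$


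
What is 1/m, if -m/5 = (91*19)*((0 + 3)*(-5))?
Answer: 1/129675 ≈ 7.7116e-6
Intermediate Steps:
m = 129675 (m = -5*91*19*(0 + 3)*(-5) = -8645*3*(-5) = -8645*(-15) = -5*(-25935) = 129675)
1/m = 1/129675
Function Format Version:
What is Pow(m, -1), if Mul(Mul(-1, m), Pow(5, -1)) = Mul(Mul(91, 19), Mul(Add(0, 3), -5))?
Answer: Rational(1, 129675) ≈ 7.7116e-6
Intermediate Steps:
m = 129675 (m = Mul(-5, Mul(Mul(91, 19), Mul(Add(0, 3), -5))) = Mul(-5, Mul(1729, Mul(3, -5))) = Mul(-5, Mul(1729, -15)) = Mul(-5, -25935) = 129675)
Pow(m, -1) = Pow(129675, -1) = Rational(1, 129675)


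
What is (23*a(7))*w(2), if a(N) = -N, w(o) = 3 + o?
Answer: -805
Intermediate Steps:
(23*a(7))*w(2) = (23*(-1*7))*(3 + 2) = (23*(-7))*5 = -161*5 = -805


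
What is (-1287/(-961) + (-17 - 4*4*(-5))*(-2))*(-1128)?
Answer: 135133272/961 ≈ 1.4062e+5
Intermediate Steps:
(-1287/(-961) + (-17 - 4*4*(-5))*(-2))*(-1128) = (-1287*(-1/961) + (-17 - 16*(-5))*(-2))*(-1128) = (1287/961 + (-17 + 80)*(-2))*(-1128) = (1287/961 + 63*(-2))*(-1128) = (1287/961 - 126)*(-1128) = -119799/961*(-1128) = 135133272/961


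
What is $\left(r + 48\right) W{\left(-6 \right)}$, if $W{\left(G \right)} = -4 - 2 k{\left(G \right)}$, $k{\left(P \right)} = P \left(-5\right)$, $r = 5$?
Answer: $-3392$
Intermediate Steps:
$k{\left(P \right)} = - 5 P$
$W{\left(G \right)} = -4 + 10 G$ ($W{\left(G \right)} = -4 - 2 \left(- 5 G\right) = -4 + 10 G$)
$\left(r + 48\right) W{\left(-6 \right)} = \left(5 + 48\right) \left(-4 + 10 \left(-6\right)\right) = 53 \left(-4 - 60\right) = 53 \left(-64\right) = -3392$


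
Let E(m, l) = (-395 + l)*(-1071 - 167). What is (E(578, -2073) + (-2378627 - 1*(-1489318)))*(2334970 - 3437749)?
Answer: -2388702022425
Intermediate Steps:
E(m, l) = 489010 - 1238*l (E(m, l) = (-395 + l)*(-1238) = 489010 - 1238*l)
(E(578, -2073) + (-2378627 - 1*(-1489318)))*(2334970 - 3437749) = ((489010 - 1238*(-2073)) + (-2378627 - 1*(-1489318)))*(2334970 - 3437749) = ((489010 + 2566374) + (-2378627 + 1489318))*(-1102779) = (3055384 - 889309)*(-1102779) = 2166075*(-1102779) = -2388702022425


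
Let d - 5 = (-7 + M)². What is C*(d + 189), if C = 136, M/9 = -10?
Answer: 1306008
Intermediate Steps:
M = -90 (M = 9*(-10) = -90)
d = 9414 (d = 5 + (-7 - 90)² = 5 + (-97)² = 5 + 9409 = 9414)
C*(d + 189) = 136*(9414 + 189) = 136*9603 = 1306008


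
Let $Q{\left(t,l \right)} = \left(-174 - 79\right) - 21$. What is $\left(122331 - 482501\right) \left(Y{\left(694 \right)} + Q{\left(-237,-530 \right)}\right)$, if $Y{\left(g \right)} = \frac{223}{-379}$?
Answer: $\frac{37482531730}{379} \approx 9.8898 \cdot 10^{7}$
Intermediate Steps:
$Y{\left(g \right)} = - \frac{223}{379}$ ($Y{\left(g \right)} = 223 \left(- \frac{1}{379}\right) = - \frac{223}{379}$)
$Q{\left(t,l \right)} = -274$ ($Q{\left(t,l \right)} = -253 - 21 = -274$)
$\left(122331 - 482501\right) \left(Y{\left(694 \right)} + Q{\left(-237,-530 \right)}\right) = \left(122331 - 482501\right) \left(- \frac{223}{379} - 274\right) = \left(-360170\right) \left(- \frac{104069}{379}\right) = \frac{37482531730}{379}$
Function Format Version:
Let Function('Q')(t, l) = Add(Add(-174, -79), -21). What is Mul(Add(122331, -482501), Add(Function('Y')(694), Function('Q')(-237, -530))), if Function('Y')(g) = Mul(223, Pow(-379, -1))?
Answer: Rational(37482531730, 379) ≈ 9.8898e+7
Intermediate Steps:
Function('Y')(g) = Rational(-223, 379) (Function('Y')(g) = Mul(223, Rational(-1, 379)) = Rational(-223, 379))
Function('Q')(t, l) = -274 (Function('Q')(t, l) = Add(-253, -21) = -274)
Mul(Add(122331, -482501), Add(Function('Y')(694), Function('Q')(-237, -530))) = Mul(Add(122331, -482501), Add(Rational(-223, 379), -274)) = Mul(-360170, Rational(-104069, 379)) = Rational(37482531730, 379)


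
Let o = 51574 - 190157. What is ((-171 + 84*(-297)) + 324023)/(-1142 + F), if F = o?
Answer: -298904/139725 ≈ -2.1392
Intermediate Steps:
o = -138583
F = -138583
((-171 + 84*(-297)) + 324023)/(-1142 + F) = ((-171 + 84*(-297)) + 324023)/(-1142 - 138583) = ((-171 - 24948) + 324023)/(-139725) = (-25119 + 324023)*(-1/139725) = 298904*(-1/139725) = -298904/139725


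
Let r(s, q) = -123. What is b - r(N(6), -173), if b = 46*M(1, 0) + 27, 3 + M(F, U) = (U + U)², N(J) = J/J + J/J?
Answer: 12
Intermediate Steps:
N(J) = 2 (N(J) = 1 + 1 = 2)
M(F, U) = -3 + 4*U² (M(F, U) = -3 + (U + U)² = -3 + (2*U)² = -3 + 4*U²)
b = -111 (b = 46*(-3 + 4*0²) + 27 = 46*(-3 + 4*0) + 27 = 46*(-3 + 0) + 27 = 46*(-3) + 27 = -138 + 27 = -111)
b - r(N(6), -173) = -111 - 1*(-123) = -111 + 123 = 12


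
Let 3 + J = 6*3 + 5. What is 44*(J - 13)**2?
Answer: 2156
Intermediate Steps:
J = 20 (J = -3 + (6*3 + 5) = -3 + (18 + 5) = -3 + 23 = 20)
44*(J - 13)**2 = 44*(20 - 13)**2 = 44*7**2 = 44*49 = 2156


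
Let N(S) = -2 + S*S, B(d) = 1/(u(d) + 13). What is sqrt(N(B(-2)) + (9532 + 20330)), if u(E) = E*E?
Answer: sqrt(8629541)/17 ≈ 172.80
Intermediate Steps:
u(E) = E**2
B(d) = 1/(13 + d**2) (B(d) = 1/(d**2 + 13) = 1/(13 + d**2))
N(S) = -2 + S**2
sqrt(N(B(-2)) + (9532 + 20330)) = sqrt((-2 + (1/(13 + (-2)**2))**2) + (9532 + 20330)) = sqrt((-2 + (1/(13 + 4))**2) + 29862) = sqrt((-2 + (1/17)**2) + 29862) = sqrt((-2 + 1/289) + 29862) = sqrt(-577/289 + 29862) = sqrt(8629541/289) = sqrt(8629541)/17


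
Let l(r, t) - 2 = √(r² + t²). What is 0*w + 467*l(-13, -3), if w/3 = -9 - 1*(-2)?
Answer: 934 + 467*√178 ≈ 7164.6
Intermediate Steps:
l(r, t) = 2 + √(r² + t²)
w = -21 (w = 3*(-9 - 1*(-2)) = 3*(-9 + 2) = 3*(-7) = -21)
0*w + 467*l(-13, -3) = 0*(-21) + 467*(2 + √((-13)² + (-3)²)) = 0 + 467*(2 + √(169 + 9)) = 0 + 467*(2 + √178) = 0 + (934 + 467*√178) = 934 + 467*√178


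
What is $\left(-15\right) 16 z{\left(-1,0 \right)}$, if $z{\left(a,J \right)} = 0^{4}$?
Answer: $0$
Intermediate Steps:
$z{\left(a,J \right)} = 0$
$\left(-15\right) 16 z{\left(-1,0 \right)} = \left(-15\right) 16 \cdot 0 = \left(-240\right) 0 = 0$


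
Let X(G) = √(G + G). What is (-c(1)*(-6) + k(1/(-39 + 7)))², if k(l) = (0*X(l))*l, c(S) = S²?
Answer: 36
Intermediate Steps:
X(G) = √2*√G (X(G) = √(2*G) = √2*√G)
k(l) = 0 (k(l) = (0*(√2*√l))*l = 0*l = 0)
(-c(1)*(-6) + k(1/(-39 + 7)))² = (-1²*(-6) + 0)² = (-(-6) + 0)² = (-1*(-6) + 0)² = (6 + 0)² = 6² = 36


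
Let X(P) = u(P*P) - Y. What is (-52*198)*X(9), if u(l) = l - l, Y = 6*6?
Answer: 370656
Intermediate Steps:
Y = 36
u(l) = 0
X(P) = -36 (X(P) = 0 - 1*36 = 0 - 36 = -36)
(-52*198)*X(9) = -52*198*(-36) = -10296*(-36) = 370656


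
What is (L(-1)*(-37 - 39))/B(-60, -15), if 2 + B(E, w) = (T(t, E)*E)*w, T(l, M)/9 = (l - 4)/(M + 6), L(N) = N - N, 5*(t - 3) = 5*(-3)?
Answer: 0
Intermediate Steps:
t = 0 (t = 3 + (5*(-3))/5 = 3 + (⅕)*(-15) = 3 - 3 = 0)
L(N) = 0
T(l, M) = 9*(-4 + l)/(6 + M) (T(l, M) = 9*((l - 4)/(M + 6)) = 9*((-4 + l)/(6 + M)) = 9*(-4 + l)/(6 + M))
B(E, w) = -2 - 36*E*w/(6 + E) (B(E, w) = -2 + ((9*(-4 + 0)/(6 + E))*E)*w = -2 + ((9*(-4)/(6 + E))*E)*w = -2 + ((-36/(6 + E))*E)*w = -2 + (-36*E/(6 + E))*w = -2 - 36*E*w/(6 + E))
(L(-1)*(-37 - 39))/B(-60, -15) = (0*(-37 - 39))/((2*(-6 - 1*(-60) - 18*(-60)*(-15))/(6 - 60))) = (0*(-76))/((2*(-6 + 60 - 16200)/(-54))) = 0/((2*(-1/54)*(-16146))) = 0/598 = 0*(1/598) = 0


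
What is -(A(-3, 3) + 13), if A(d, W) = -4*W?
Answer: -1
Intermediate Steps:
-(A(-3, 3) + 13) = -(-4*3 + 13) = -(-12 + 13) = -1*1 = -1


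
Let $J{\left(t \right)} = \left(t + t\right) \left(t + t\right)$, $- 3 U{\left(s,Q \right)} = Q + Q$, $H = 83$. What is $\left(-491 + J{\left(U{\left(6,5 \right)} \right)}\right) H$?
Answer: $- \frac{333577}{9} \approx -37064.0$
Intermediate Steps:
$U{\left(s,Q \right)} = - \frac{2 Q}{3}$ ($U{\left(s,Q \right)} = - \frac{Q + Q}{3} = - \frac{2 Q}{3}$)
$J{\left(t \right)} = 4 t^{2}$ ($J{\left(t \right)} = 2 t 2 t = 4 t^{2}$)
$\left(-491 + J{\left(U{\left(6,5 \right)} \right)}\right) H = \left(-491 + 4 \left(\left(- \frac{2}{3}\right) 5\right)^{2}\right) 83 = \left(-491 + 4 \left(- \frac{10}{3}\right)^{2}\right) 83 = \left(-491 + 4 \cdot \frac{100}{9}\right) 83 = \left(-491 + \frac{400}{9}\right) 83 = \left(- \frac{4019}{9}\right) 83 = - \frac{333577}{9}$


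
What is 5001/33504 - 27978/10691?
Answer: -294636407/119397088 ≈ -2.4677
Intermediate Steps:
5001/33504 - 27978/10691 = 5001*(1/33504) - 27978*1/10691 = 1667/11168 - 27978/10691 = -294636407/119397088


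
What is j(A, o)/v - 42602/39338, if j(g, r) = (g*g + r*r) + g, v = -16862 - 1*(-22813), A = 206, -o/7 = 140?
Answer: 1153062991/6885307 ≈ 167.47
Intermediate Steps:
o = -980 (o = -7*140 = -980)
v = 5951 (v = -16862 + 22813 = 5951)
j(g, r) = g + g**2 + r**2 (j(g, r) = (g**2 + r**2) + g = g + g**2 + r**2)
j(A, o)/v - 42602/39338 = (206 + 206**2 + (-980)**2)/5951 - 42602/39338 = (206 + 42436 + 960400)*(1/5951) - 42602*1/39338 = 1003042*(1/5951) - 1253/1157 = 1003042/5951 - 1253/1157 = 1153062991/6885307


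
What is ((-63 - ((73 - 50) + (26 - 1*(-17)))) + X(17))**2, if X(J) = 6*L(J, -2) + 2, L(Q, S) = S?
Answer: 19321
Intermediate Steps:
X(J) = -10 (X(J) = 6*(-2) + 2 = -12 + 2 = -10)
((-63 - ((73 - 50) + (26 - 1*(-17)))) + X(17))**2 = ((-63 - ((73 - 50) + (26 - 1*(-17)))) - 10)**2 = ((-63 - (23 + (26 + 17))) - 10)**2 = ((-63 - (23 + 43)) - 10)**2 = ((-63 - 1*66) - 10)**2 = ((-63 - 66) - 10)**2 = (-129 - 10)**2 = (-139)**2 = 19321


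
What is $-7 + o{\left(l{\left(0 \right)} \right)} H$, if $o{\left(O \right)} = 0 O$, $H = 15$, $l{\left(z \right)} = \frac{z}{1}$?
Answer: $-7$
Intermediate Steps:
$l{\left(z \right)} = z$ ($l{\left(z \right)} = z 1 = z$)
$o{\left(O \right)} = 0$
$-7 + o{\left(l{\left(0 \right)} \right)} H = -7 + 0 \cdot 15 = -7 + 0 = -7$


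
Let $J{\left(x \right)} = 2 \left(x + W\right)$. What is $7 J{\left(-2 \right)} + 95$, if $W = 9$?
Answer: $193$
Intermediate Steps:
$J{\left(x \right)} = 18 + 2 x$ ($J{\left(x \right)} = 2 \left(x + 9\right) = 2 \left(9 + x\right) = 18 + 2 x$)
$7 J{\left(-2 \right)} + 95 = 7 \left(18 + 2 \left(-2\right)\right) + 95 = 7 \left(18 - 4\right) + 95 = 7 \cdot 14 + 95 = 98 + 95 = 193$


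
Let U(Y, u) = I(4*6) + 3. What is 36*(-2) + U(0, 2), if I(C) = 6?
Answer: -63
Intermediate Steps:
U(Y, u) = 9 (U(Y, u) = 6 + 3 = 9)
36*(-2) + U(0, 2) = 36*(-2) + 9 = -72 + 9 = -63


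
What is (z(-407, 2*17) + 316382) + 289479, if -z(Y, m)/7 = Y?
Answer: 608710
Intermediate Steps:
z(Y, m) = -7*Y
(z(-407, 2*17) + 316382) + 289479 = (-7*(-407) + 316382) + 289479 = (2849 + 316382) + 289479 = 319231 + 289479 = 608710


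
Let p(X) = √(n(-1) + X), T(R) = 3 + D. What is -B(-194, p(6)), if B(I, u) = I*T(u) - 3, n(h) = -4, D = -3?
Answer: 3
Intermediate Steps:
T(R) = 0 (T(R) = 3 - 3 = 0)
p(X) = √(-4 + X)
B(I, u) = -3 (B(I, u) = I*0 - 3 = 0 - 3 = -3)
-B(-194, p(6)) = -1*(-3) = 3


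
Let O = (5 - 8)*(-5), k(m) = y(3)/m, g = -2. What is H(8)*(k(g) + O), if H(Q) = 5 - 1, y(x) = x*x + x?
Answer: 36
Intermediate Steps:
y(x) = x + x**2 (y(x) = x**2 + x = x + x**2)
k(m) = 12/m (k(m) = (3*(1 + 3))/m = (3*4)/m = 12/m)
O = 15 (O = -3*(-5) = 15)
H(Q) = 4
H(8)*(k(g) + O) = 4*(12/(-2) + 15) = 4*(12*(-1/2) + 15) = 4*(-6 + 15) = 4*9 = 36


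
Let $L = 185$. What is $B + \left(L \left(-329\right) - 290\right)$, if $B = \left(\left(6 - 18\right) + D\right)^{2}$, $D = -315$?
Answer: $45774$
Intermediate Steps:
$B = 106929$ ($B = \left(\left(6 - 18\right) - 315\right)^{2} = \left(-12 - 315\right)^{2} = \left(-327\right)^{2} = 106929$)
$B + \left(L \left(-329\right) - 290\right) = 106929 + \left(185 \left(-329\right) - 290\right) = 106929 - 61155 = 45774$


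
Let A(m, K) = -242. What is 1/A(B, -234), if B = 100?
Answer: -1/242 ≈ -0.0041322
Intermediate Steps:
1/A(B, -234) = 1/(-242) = -1/242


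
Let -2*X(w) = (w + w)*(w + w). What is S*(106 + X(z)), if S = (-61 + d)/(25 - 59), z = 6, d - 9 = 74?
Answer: -22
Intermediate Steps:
d = 83 (d = 9 + 74 = 83)
X(w) = -2*w² (X(w) = -(w + w)*(w + w)/2 = -2*w*2*w/2 = -2*w²)
S = -11/17 (S = (-61 + 83)/(25 - 59) = 22/(-34) = 22*(-1/34) = -11/17 ≈ -0.64706)
S*(106 + X(z)) = -11*(106 - 2*6²)/17 = -11*(106 - 2*36)/17 = -11*(106 - 72)/17 = -11/17*34 = -22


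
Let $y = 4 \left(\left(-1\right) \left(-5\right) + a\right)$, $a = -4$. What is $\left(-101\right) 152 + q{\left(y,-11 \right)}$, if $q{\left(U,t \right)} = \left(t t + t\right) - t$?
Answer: $-15231$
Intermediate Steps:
$y = 4$ ($y = 4 \left(\left(-1\right) \left(-5\right) - 4\right) = 4 \left(5 - 4\right) = 4 \cdot 1 = 4$)
$q{\left(U,t \right)} = t^{2}$ ($q{\left(U,t \right)} = \left(t^{2} + t\right) - t = \left(t + t^{2}\right) - t = t^{2}$)
$\left(-101\right) 152 + q{\left(y,-11 \right)} = \left(-101\right) 152 + \left(-11\right)^{2} = -15352 + 121 = -15231$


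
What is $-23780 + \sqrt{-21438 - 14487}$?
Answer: $-23780 + 5 i \sqrt{1437} \approx -23780.0 + 189.54 i$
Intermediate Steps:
$-23780 + \sqrt{-21438 - 14487} = -23780 + \sqrt{-35925} = -23780 + 5 i \sqrt{1437}$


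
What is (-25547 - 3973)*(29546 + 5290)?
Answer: -1028358720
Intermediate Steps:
(-25547 - 3973)*(29546 + 5290) = -29520*34836 = -1028358720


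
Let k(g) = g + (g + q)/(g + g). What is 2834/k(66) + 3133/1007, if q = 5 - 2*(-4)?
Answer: 404248819/8852537 ≈ 45.665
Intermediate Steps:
q = 13 (q = 5 + 8 = 13)
k(g) = g + (13 + g)/(2*g) (k(g) = g + (g + 13)/(g + g) = g + (13 + g)/((2*g)) = g + (13 + g)*(1/(2*g)) = g + (13 + g)/(2*g))
2834/k(66) + 3133/1007 = 2834/(½ + 66 + (13/2)/66) + 3133/1007 = 2834/(½ + 66 + (13/2)*(1/66)) + 3133*(1/1007) = 2834/(½ + 66 + 13/132) + 3133/1007 = 2834/(8791/132) + 3133/1007 = 2834*(132/8791) + 3133/1007 = 374088/8791 + 3133/1007 = 404248819/8852537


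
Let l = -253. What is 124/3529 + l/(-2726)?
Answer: 1230861/9620054 ≈ 0.12795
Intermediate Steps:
124/3529 + l/(-2726) = 124/3529 - 253/(-2726) = 124*(1/3529) - 253*(-1/2726) = 124/3529 + 253/2726 = 1230861/9620054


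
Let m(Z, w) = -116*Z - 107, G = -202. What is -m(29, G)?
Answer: 3471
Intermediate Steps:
m(Z, w) = -107 - 116*Z
-m(29, G) = -(-107 - 116*29) = -(-107 - 3364) = -1*(-3471) = 3471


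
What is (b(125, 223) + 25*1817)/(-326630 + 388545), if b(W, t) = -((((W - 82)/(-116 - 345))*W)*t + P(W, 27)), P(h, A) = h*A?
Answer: 588105/815509 ≈ 0.72115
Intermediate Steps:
P(h, A) = A*h
b(W, t) = -27*W - W*t*(82/461 - W/461) (b(W, t) = -((((W - 82)/(-116 - 345))*W)*t + 27*W) = -((((-82 + W)/(-461))*W)*t + 27*W) = -((((-82 + W)*(-1/461))*W)*t + 27*W) = -(((82/461 - W/461)*W)*t + 27*W) = -((W*(82/461 - W/461))*t + 27*W) = -(W*t*(82/461 - W/461) + 27*W) = -(27*W + W*t*(82/461 - W/461)) = -27*W - W*t*(82/461 - W/461))
(b(125, 223) + 25*1817)/(-326630 + 388545) = ((1/461)*125*(-12447 - 82*223 + 125*223) + 25*1817)/(-326630 + 388545) = ((1/461)*125*(-12447 - 18286 + 27875) + 45425)/61915 = ((1/461)*125*(-2858) + 45425)*(1/61915) = (-357250/461 + 45425)*(1/61915) = (20583675/461)*(1/61915) = 588105/815509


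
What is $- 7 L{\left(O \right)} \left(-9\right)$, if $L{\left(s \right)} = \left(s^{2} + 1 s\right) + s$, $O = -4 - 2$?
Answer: $1512$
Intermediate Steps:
$O = -6$
$L{\left(s \right)} = s^{2} + 2 s$ ($L{\left(s \right)} = \left(s^{2} + s\right) + s = \left(s + s^{2}\right) + s = s^{2} + 2 s$)
$- 7 L{\left(O \right)} \left(-9\right) = - 7 \left(- 6 \left(2 - 6\right)\right) \left(-9\right) = - 7 \left(\left(-6\right) \left(-4\right)\right) \left(-9\right) = \left(-7\right) 24 \left(-9\right) = \left(-168\right) \left(-9\right) = 1512$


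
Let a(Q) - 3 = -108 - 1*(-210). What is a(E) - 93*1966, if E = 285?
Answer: -182733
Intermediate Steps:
a(Q) = 105 (a(Q) = 3 + (-108 - 1*(-210)) = 3 + (-108 + 210) = 3 + 102 = 105)
a(E) - 93*1966 = 105 - 93*1966 = 105 - 1*182838 = 105 - 182838 = -182733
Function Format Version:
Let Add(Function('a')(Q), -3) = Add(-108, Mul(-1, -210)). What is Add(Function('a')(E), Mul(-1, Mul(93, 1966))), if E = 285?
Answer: -182733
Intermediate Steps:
Function('a')(Q) = 105 (Function('a')(Q) = Add(3, Add(-108, Mul(-1, -210))) = Add(3, Add(-108, 210)) = Add(3, 102) = 105)
Add(Function('a')(E), Mul(-1, Mul(93, 1966))) = Add(105, Mul(-1, Mul(93, 1966))) = Add(105, Mul(-1, 182838)) = Add(105, -182838) = -182733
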